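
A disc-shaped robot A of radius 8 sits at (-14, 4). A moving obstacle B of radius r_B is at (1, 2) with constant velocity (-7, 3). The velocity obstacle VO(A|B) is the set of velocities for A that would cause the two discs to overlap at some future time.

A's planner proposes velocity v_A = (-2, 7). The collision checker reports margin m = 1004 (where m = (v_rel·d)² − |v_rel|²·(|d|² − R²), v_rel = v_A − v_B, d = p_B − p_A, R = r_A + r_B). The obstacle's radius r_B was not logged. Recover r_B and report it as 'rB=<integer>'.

m = 1004
d = (15, -2);  v_rel = (5, 4),  |v_rel|² = 41
v_rel×d = (5)·(-2) − (4)·(15) = -70
since m = R²·41 − (-70)²:  R² = (4900 + 1004) / 41 = 144
R = √144 = 12  ⇒  r_B = 12 − 8 = 4

rB=4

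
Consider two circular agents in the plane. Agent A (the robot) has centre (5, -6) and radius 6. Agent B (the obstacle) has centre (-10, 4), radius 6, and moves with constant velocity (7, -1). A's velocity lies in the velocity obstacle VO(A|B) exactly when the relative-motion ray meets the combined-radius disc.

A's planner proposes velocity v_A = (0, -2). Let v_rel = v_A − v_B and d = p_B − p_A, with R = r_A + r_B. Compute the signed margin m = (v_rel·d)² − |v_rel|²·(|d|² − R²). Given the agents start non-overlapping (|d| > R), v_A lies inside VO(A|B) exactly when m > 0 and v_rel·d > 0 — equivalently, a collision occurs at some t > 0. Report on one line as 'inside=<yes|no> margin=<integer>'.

d = (-15, 10),  |d|² = 325;  R = 6+6 = 12,  c = 325−12² = 181
v_rel = (-7, -1),  |v_rel|² = 50;  v_rel·d = (-7)·(-15) + (-1)·(10) = 95
50·t² − 190·t + 181 = 0  ⇒  m = 95² − 50·181 = -25
m = -25 < 0,  v_rel·d = 95 > 0  ⇒  outside

inside=no margin=-25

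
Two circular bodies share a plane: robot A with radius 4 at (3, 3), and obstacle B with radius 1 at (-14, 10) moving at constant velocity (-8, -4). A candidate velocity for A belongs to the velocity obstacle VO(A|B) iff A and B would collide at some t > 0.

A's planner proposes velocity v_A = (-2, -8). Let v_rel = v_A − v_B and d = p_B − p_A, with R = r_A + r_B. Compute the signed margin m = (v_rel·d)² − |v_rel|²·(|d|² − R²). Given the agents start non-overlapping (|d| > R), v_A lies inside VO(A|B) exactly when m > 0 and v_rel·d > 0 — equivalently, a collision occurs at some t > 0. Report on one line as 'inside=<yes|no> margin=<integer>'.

d = (-17, 7),  |d|² = 338;  R = 4+1 = 5,  c = 338−5² = 313
v_rel = (6, -4),  |v_rel|² = 52;  v_rel·d = (6)·(-17) + (-4)·(7) = -130
52·t² + 260·t + 313 = 0  ⇒  m = (-130)² − 52·313 = 624
m = 624 > 0,  v_rel·d = -130 < 0  ⇒  outside

inside=no margin=624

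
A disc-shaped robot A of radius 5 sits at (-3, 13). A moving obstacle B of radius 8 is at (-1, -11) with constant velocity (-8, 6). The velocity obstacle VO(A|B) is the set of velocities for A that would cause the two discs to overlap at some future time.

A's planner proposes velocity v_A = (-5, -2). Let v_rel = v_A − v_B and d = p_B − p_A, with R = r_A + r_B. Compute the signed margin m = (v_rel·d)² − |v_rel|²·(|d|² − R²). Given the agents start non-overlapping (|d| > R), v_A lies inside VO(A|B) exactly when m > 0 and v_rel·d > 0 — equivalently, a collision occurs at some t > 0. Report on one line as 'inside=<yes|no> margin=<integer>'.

d = (2, -24),  |d|² = 580;  R = 5+8 = 13,  c = 580−13² = 411
v_rel = (3, -8),  |v_rel|² = 73;  v_rel·d = (3)·(2) + (-8)·(-24) = 198
73·t² − 396·t + 411 = 0  ⇒  m = 198² − 73·411 = 9201
m = 9201 > 0,  v_rel·d = 198 > 0  ⇒  inside

inside=yes margin=9201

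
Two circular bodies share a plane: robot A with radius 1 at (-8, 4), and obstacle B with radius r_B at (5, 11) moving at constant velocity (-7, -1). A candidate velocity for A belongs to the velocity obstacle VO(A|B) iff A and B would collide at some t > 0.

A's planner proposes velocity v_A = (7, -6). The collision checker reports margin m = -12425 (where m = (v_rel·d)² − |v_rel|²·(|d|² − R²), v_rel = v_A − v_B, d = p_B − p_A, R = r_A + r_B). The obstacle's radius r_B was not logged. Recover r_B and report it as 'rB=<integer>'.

m = -12425
d = (13, 7);  v_rel = (14, -5),  |v_rel|² = 221
v_rel×d = (14)·(7) − (-5)·(13) = 163
since m = R²·221 − 163²:  R² = (26569 + -12425) / 221 = 64
R = √64 = 8  ⇒  r_B = 8 − 1 = 7

rB=7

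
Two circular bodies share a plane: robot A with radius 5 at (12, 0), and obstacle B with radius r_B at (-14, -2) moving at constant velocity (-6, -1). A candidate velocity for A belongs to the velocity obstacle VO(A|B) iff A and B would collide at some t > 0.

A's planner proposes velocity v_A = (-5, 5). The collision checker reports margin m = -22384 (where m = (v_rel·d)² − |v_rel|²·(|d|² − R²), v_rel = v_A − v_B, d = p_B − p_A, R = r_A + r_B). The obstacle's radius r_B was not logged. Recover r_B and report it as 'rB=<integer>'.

m = -22384
d = (-26, -2);  v_rel = (1, 6),  |v_rel|² = 37
v_rel×d = (1)·(-2) − (6)·(-26) = 154
since m = R²·37 − 154²:  R² = (23716 + -22384) / 37 = 36
R = √36 = 6  ⇒  r_B = 6 − 5 = 1

rB=1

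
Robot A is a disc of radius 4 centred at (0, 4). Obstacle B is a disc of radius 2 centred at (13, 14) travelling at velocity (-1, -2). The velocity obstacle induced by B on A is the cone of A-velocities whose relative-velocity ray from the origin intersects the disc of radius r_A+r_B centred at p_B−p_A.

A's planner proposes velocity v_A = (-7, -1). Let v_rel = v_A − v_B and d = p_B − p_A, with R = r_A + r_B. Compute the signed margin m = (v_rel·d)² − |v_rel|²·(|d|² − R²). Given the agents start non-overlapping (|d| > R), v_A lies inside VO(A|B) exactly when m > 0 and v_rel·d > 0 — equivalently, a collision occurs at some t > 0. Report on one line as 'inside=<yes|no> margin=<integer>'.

d = (13, 10),  |d|² = 269;  R = 4+2 = 6,  c = 269−6² = 233
v_rel = (-6, 1),  |v_rel|² = 37;  v_rel·d = (-6)·(13) + (1)·(10) = -68
37·t² + 136·t + 233 = 0  ⇒  m = (-68)² − 37·233 = -3997
m = -3997 < 0,  v_rel·d = -68 < 0  ⇒  outside

inside=no margin=-3997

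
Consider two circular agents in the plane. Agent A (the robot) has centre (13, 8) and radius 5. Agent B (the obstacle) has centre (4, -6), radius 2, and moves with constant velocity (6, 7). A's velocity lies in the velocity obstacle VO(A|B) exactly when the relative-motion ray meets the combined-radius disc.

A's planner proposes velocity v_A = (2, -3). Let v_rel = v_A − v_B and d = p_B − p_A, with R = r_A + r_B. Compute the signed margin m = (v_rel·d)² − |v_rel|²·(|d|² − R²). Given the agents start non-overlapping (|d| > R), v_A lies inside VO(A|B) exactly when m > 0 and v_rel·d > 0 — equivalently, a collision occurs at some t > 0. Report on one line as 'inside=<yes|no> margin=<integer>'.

d = (-9, -14),  |d|² = 277;  R = 5+2 = 7,  c = 277−7² = 228
v_rel = (-4, -10),  |v_rel|² = 116;  v_rel·d = (-4)·(-9) + (-10)·(-14) = 176
116·t² − 352·t + 228 = 0  ⇒  m = 176² − 116·228 = 4528
m = 4528 > 0,  v_rel·d = 176 > 0  ⇒  inside

inside=yes margin=4528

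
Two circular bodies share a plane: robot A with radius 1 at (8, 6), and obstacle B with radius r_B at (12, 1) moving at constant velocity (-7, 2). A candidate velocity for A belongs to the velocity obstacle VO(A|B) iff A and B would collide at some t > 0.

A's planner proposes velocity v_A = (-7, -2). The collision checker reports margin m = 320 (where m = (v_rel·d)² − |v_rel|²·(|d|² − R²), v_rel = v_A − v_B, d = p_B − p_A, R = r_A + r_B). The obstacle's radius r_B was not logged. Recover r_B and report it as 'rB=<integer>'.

m = 320
d = (4, -5);  v_rel = (0, -4),  |v_rel|² = 16
v_rel×d = (0)·(-5) − (-4)·(4) = 16
since m = R²·16 − 16²:  R² = (256 + 320) / 16 = 36
R = √36 = 6  ⇒  r_B = 6 − 1 = 5

rB=5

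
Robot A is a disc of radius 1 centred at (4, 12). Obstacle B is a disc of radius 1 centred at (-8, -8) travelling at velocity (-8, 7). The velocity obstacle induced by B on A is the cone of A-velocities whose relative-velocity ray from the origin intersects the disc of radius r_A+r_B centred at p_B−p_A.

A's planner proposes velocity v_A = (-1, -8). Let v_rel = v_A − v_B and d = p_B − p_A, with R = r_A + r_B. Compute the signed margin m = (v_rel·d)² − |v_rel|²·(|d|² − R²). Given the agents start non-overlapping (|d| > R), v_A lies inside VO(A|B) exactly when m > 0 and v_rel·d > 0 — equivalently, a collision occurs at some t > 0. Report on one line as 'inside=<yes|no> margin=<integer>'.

d = (-12, -20),  |d|² = 544;  R = 1+1 = 2,  c = 544−2² = 540
v_rel = (7, -15),  |v_rel|² = 274;  v_rel·d = (7)·(-12) + (-15)·(-20) = 216
274·t² − 432·t + 540 = 0  ⇒  m = 216² − 274·540 = -101304
m = -101304 < 0,  v_rel·d = 216 > 0  ⇒  outside

inside=no margin=-101304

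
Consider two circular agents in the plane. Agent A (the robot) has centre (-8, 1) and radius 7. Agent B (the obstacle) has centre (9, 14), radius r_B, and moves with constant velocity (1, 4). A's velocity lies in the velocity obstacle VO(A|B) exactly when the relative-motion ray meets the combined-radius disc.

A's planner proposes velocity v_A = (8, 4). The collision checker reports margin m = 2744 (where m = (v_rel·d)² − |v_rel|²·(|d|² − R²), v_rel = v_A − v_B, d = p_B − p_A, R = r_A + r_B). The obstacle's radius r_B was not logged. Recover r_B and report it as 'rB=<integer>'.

m = 2744
d = (17, 13);  v_rel = (7, 0),  |v_rel|² = 49
v_rel×d = (7)·(13) − (0)·(17) = 91
since m = R²·49 − 91²:  R² = (8281 + 2744) / 49 = 225
R = √225 = 15  ⇒  r_B = 15 − 7 = 8

rB=8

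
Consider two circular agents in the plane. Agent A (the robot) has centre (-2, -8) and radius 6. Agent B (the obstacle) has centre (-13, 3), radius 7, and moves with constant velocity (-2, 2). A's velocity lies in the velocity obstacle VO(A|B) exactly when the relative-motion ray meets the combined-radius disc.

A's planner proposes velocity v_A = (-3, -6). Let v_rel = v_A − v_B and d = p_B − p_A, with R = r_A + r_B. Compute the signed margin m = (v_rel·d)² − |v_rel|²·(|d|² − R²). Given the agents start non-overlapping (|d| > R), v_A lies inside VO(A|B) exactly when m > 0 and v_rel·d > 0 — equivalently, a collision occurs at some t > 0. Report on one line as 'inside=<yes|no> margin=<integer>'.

d = (-11, 11),  |d|² = 242;  R = 6+7 = 13,  c = 242−13² = 73
v_rel = (-1, -8),  |v_rel|² = 65;  v_rel·d = (-1)·(-11) + (-8)·(11) = -77
65·t² + 154·t + 73 = 0  ⇒  m = (-77)² − 65·73 = 1184
m = 1184 > 0,  v_rel·d = -77 < 0  ⇒  outside

inside=no margin=1184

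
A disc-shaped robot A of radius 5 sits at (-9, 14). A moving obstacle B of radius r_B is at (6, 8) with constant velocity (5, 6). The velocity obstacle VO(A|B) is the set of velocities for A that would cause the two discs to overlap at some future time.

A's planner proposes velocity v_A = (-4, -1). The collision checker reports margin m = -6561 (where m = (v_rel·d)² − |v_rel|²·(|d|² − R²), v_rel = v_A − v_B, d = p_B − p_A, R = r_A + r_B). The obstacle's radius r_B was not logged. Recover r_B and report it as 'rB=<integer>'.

m = -6561
d = (15, -6);  v_rel = (-9, -7),  |v_rel|² = 130
v_rel×d = (-9)·(-6) − (-7)·(15) = 159
since m = R²·130 − 159²:  R² = (25281 + -6561) / 130 = 144
R = √144 = 12  ⇒  r_B = 12 − 5 = 7

rB=7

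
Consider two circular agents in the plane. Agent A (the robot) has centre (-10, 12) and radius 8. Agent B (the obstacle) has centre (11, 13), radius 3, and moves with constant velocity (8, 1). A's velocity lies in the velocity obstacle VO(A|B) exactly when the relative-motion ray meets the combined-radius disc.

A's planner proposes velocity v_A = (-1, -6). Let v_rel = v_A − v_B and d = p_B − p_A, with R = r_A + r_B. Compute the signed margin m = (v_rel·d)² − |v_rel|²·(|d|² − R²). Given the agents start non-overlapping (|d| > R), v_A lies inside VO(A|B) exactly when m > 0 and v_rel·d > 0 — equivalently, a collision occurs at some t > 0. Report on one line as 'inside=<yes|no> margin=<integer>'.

d = (21, 1),  |d|² = 442;  R = 8+3 = 11,  c = 442−11² = 321
v_rel = (-9, -7),  |v_rel|² = 130;  v_rel·d = (-9)·(21) + (-7)·(1) = -196
130·t² + 392·t + 321 = 0  ⇒  m = (-196)² − 130·321 = -3314
m = -3314 < 0,  v_rel·d = -196 < 0  ⇒  outside

inside=no margin=-3314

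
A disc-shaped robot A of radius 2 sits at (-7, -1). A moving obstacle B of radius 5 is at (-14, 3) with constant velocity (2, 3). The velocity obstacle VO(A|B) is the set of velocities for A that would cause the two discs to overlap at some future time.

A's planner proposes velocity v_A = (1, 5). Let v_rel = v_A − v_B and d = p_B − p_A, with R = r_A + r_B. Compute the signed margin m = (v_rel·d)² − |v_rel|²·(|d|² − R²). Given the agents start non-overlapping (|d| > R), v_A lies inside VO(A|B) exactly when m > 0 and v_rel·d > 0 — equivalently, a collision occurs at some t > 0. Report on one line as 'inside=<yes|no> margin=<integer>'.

d = (-7, 4),  |d|² = 65;  R = 2+5 = 7,  c = 65−7² = 16
v_rel = (-1, 2),  |v_rel|² = 5;  v_rel·d = (-1)·(-7) + (2)·(4) = 15
5·t² − 30·t + 16 = 0  ⇒  m = 15² − 5·16 = 145
m = 145 > 0,  v_rel·d = 15 > 0  ⇒  inside

inside=yes margin=145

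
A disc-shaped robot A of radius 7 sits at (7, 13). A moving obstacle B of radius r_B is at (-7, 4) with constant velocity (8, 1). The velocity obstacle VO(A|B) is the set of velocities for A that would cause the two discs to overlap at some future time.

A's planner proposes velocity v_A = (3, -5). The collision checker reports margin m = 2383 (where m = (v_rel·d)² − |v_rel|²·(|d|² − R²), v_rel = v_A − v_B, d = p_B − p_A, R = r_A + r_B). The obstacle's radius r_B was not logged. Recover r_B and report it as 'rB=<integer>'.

m = 2383
d = (-14, -9);  v_rel = (-5, -6),  |v_rel|² = 61
v_rel×d = (-5)·(-9) − (-6)·(-14) = -39
since m = R²·61 − (-39)²:  R² = (1521 + 2383) / 61 = 64
R = √64 = 8  ⇒  r_B = 8 − 7 = 1

rB=1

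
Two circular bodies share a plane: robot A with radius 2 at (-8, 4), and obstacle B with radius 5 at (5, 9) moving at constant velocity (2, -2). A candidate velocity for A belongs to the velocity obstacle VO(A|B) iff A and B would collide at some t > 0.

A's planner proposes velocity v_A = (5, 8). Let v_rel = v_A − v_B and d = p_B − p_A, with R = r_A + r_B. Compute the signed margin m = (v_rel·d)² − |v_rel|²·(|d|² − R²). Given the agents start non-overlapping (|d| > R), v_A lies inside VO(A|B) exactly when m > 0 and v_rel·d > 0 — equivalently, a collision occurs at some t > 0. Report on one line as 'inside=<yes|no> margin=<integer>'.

d = (13, 5),  |d|² = 194;  R = 2+5 = 7,  c = 194−7² = 145
v_rel = (3, 10),  |v_rel|² = 109;  v_rel·d = (3)·(13) + (10)·(5) = 89
109·t² − 178·t + 145 = 0  ⇒  m = 89² − 109·145 = -7884
m = -7884 < 0,  v_rel·d = 89 > 0  ⇒  outside

inside=no margin=-7884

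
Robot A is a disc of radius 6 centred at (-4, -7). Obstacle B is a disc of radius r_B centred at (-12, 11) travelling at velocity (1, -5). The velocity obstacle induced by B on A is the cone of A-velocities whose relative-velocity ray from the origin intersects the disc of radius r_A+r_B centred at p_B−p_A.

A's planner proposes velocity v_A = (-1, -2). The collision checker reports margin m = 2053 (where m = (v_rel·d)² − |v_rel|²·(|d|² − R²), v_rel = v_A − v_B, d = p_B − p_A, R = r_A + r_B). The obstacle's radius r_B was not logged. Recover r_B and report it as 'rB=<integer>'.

m = 2053
d = (-8, 18);  v_rel = (-2, 3),  |v_rel|² = 13
v_rel×d = (-2)·(18) − (3)·(-8) = -12
since m = R²·13 − (-12)²:  R² = (144 + 2053) / 13 = 169
R = √169 = 13  ⇒  r_B = 13 − 6 = 7

rB=7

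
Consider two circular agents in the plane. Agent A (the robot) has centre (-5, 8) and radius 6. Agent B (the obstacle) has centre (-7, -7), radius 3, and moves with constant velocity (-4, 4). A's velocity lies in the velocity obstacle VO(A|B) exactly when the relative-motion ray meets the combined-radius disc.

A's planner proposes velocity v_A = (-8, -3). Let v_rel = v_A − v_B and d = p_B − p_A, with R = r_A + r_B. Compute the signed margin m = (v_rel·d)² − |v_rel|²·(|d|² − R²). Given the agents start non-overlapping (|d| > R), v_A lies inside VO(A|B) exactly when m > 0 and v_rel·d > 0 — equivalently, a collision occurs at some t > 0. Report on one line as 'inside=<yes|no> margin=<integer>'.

d = (-2, -15),  |d|² = 229;  R = 6+3 = 9,  c = 229−9² = 148
v_rel = (-4, -7),  |v_rel|² = 65;  v_rel·d = (-4)·(-2) + (-7)·(-15) = 113
65·t² − 226·t + 148 = 0  ⇒  m = 113² − 65·148 = 3149
m = 3149 > 0,  v_rel·d = 113 > 0  ⇒  inside

inside=yes margin=3149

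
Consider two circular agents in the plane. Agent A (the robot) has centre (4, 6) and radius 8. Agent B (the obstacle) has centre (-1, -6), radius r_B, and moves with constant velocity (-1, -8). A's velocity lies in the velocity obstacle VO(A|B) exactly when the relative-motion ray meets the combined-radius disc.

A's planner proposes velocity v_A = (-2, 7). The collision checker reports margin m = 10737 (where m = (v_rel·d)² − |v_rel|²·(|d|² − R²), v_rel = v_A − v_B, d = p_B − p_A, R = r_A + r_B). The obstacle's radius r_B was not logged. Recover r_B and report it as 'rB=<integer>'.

m = 10737
d = (-5, -12);  v_rel = (-1, 15),  |v_rel|² = 226
v_rel×d = (-1)·(-12) − (15)·(-5) = 87
since m = R²·226 − 87²:  R² = (7569 + 10737) / 226 = 81
R = √81 = 9  ⇒  r_B = 9 − 8 = 1

rB=1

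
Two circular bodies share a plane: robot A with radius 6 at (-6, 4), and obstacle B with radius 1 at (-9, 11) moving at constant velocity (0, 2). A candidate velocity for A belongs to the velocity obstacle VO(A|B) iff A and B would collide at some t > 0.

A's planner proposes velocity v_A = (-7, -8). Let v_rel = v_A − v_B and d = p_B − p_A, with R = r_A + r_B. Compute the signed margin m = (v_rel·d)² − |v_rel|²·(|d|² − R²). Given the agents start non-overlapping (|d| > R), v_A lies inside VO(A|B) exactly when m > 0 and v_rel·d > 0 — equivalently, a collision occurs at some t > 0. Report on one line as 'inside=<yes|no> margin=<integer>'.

d = (-3, 7),  |d|² = 58;  R = 6+1 = 7,  c = 58−7² = 9
v_rel = (-7, -10),  |v_rel|² = 149;  v_rel·d = (-7)·(-3) + (-10)·(7) = -49
149·t² + 98·t + 9 = 0  ⇒  m = (-49)² − 149·9 = 1060
m = 1060 > 0,  v_rel·d = -49 < 0  ⇒  outside

inside=no margin=1060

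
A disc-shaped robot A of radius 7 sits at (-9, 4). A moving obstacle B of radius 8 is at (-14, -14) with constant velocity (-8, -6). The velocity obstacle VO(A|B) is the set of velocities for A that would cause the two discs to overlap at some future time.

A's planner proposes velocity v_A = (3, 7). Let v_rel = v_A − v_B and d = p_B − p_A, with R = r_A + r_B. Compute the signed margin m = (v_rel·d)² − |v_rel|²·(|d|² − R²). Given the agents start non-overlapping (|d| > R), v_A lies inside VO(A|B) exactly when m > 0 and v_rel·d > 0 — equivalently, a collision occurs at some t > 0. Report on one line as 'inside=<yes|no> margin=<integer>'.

d = (-5, -18),  |d|² = 349;  R = 7+8 = 15,  c = 349−15² = 124
v_rel = (11, 13),  |v_rel|² = 290;  v_rel·d = (11)·(-5) + (13)·(-18) = -289
290·t² + 578·t + 124 = 0  ⇒  m = (-289)² − 290·124 = 47561
m = 47561 > 0,  v_rel·d = -289 < 0  ⇒  outside

inside=no margin=47561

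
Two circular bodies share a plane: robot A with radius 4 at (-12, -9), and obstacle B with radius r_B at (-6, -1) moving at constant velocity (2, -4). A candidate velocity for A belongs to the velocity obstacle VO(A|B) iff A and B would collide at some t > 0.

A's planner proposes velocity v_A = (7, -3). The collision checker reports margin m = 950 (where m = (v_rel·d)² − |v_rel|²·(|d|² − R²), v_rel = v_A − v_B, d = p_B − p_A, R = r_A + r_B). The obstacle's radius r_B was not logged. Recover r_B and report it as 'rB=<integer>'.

m = 950
d = (6, 8);  v_rel = (5, 1),  |v_rel|² = 26
v_rel×d = (5)·(8) − (1)·(6) = 34
since m = R²·26 − 34²:  R² = (1156 + 950) / 26 = 81
R = √81 = 9  ⇒  r_B = 9 − 4 = 5

rB=5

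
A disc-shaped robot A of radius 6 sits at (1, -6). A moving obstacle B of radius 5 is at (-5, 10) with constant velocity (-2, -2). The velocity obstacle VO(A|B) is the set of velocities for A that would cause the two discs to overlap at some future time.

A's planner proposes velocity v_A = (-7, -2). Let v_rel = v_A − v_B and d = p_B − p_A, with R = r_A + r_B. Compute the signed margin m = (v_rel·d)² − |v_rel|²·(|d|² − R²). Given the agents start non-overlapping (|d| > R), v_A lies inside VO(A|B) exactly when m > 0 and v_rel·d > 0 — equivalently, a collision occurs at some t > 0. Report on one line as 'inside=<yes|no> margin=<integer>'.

d = (-6, 16),  |d|² = 292;  R = 6+5 = 11,  c = 292−11² = 171
v_rel = (-5, 0),  |v_rel|² = 25;  v_rel·d = (-5)·(-6) + (0)·(16) = 30
25·t² − 60·t + 171 = 0  ⇒  m = 30² − 25·171 = -3375
m = -3375 < 0,  v_rel·d = 30 > 0  ⇒  outside

inside=no margin=-3375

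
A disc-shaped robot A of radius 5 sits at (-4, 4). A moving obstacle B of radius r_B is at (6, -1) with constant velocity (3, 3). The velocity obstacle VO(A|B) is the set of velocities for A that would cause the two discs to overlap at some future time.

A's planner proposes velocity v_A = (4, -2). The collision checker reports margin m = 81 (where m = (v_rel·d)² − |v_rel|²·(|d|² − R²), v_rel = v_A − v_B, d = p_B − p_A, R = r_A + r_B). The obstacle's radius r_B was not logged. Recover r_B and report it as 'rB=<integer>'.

m = 81
d = (10, -5);  v_rel = (1, -5),  |v_rel|² = 26
v_rel×d = (1)·(-5) − (-5)·(10) = 45
since m = R²·26 − 45²:  R² = (2025 + 81) / 26 = 81
R = √81 = 9  ⇒  r_B = 9 − 5 = 4

rB=4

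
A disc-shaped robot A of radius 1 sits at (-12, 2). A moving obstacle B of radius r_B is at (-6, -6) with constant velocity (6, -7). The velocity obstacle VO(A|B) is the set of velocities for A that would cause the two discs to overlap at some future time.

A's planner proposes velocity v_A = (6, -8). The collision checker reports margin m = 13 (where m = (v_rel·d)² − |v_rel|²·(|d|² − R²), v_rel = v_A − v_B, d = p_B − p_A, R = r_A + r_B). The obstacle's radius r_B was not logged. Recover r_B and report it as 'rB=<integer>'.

m = 13
d = (6, -8);  v_rel = (0, -1),  |v_rel|² = 1
v_rel×d = (0)·(-8) − (-1)·(6) = 6
since m = R²·1 − 6²:  R² = (36 + 13) / 1 = 49
R = √49 = 7  ⇒  r_B = 7 − 1 = 6

rB=6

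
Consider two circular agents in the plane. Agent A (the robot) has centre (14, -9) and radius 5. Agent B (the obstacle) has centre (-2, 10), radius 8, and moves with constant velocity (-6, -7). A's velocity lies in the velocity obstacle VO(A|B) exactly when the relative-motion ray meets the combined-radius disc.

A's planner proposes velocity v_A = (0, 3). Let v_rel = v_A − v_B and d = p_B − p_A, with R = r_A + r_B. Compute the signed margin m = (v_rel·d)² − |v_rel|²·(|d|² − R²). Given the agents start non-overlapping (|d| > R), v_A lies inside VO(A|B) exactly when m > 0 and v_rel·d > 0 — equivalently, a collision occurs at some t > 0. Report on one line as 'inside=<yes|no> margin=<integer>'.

d = (-16, 19),  |d|² = 617;  R = 5+8 = 13,  c = 617−13² = 448
v_rel = (6, 10),  |v_rel|² = 136;  v_rel·d = (6)·(-16) + (10)·(19) = 94
136·t² − 188·t + 448 = 0  ⇒  m = 94² − 136·448 = -52092
m = -52092 < 0,  v_rel·d = 94 > 0  ⇒  outside

inside=no margin=-52092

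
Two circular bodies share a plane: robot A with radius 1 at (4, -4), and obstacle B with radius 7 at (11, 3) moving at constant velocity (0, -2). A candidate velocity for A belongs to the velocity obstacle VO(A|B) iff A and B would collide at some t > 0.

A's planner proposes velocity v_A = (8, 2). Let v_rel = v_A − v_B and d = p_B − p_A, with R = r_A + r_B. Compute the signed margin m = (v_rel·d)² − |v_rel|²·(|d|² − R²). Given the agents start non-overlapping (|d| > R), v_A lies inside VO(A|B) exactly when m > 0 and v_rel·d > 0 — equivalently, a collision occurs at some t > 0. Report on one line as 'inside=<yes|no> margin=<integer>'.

d = (7, 7),  |d|² = 98;  R = 1+7 = 8,  c = 98−8² = 34
v_rel = (8, 4),  |v_rel|² = 80;  v_rel·d = (8)·(7) + (4)·(7) = 84
80·t² − 168·t + 34 = 0  ⇒  m = 84² − 80·34 = 4336
m = 4336 > 0,  v_rel·d = 84 > 0  ⇒  inside

inside=yes margin=4336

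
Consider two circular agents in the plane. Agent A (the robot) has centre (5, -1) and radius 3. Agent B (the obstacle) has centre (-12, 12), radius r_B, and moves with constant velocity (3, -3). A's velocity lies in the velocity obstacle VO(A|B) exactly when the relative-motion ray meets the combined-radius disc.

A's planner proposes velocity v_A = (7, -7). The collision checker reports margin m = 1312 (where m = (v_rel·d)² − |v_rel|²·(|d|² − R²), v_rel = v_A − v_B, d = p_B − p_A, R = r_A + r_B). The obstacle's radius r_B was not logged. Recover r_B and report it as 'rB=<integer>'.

m = 1312
d = (-17, 13);  v_rel = (4, -4),  |v_rel|² = 32
v_rel×d = (4)·(13) − (-4)·(-17) = -16
since m = R²·32 − (-16)²:  R² = (256 + 1312) / 32 = 49
R = √49 = 7  ⇒  r_B = 7 − 3 = 4

rB=4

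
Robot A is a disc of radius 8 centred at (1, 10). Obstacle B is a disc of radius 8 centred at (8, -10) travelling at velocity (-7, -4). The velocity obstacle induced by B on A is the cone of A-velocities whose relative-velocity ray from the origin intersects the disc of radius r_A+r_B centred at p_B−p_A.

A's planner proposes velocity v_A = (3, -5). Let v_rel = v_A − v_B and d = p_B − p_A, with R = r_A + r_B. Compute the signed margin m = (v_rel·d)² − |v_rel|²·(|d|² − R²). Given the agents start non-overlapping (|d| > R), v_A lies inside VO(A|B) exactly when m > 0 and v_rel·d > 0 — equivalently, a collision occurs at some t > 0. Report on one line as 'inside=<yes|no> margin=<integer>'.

d = (7, -20),  |d|² = 449;  R = 8+8 = 16,  c = 449−16² = 193
v_rel = (10, -1),  |v_rel|² = 101;  v_rel·d = (10)·(7) + (-1)·(-20) = 90
101·t² − 180·t + 193 = 0  ⇒  m = 90² − 101·193 = -11393
m = -11393 < 0,  v_rel·d = 90 > 0  ⇒  outside

inside=no margin=-11393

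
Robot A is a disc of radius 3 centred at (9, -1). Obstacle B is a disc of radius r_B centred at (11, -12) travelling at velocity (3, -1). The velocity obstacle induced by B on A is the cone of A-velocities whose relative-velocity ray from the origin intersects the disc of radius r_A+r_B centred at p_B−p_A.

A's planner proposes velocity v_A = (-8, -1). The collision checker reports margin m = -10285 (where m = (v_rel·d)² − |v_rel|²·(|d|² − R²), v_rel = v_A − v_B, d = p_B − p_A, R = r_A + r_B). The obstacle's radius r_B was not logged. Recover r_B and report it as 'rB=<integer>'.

m = -10285
d = (2, -11);  v_rel = (-11, 0),  |v_rel|² = 121
v_rel×d = (-11)·(-11) − (0)·(2) = 121
since m = R²·121 − 121²:  R² = (14641 + -10285) / 121 = 36
R = √36 = 6  ⇒  r_B = 6 − 3 = 3

rB=3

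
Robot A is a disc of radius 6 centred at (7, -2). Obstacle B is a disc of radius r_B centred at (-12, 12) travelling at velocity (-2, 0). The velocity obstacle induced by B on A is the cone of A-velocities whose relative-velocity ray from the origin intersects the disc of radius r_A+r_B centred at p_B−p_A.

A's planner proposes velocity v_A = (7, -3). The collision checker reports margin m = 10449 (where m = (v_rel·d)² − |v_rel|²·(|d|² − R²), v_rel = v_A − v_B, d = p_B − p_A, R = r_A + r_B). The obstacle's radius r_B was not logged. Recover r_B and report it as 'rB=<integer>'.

m = 10449
d = (-19, 14);  v_rel = (9, -3),  |v_rel|² = 90
v_rel×d = (9)·(14) − (-3)·(-19) = 69
since m = R²·90 − 69²:  R² = (4761 + 10449) / 90 = 169
R = √169 = 13  ⇒  r_B = 13 − 6 = 7

rB=7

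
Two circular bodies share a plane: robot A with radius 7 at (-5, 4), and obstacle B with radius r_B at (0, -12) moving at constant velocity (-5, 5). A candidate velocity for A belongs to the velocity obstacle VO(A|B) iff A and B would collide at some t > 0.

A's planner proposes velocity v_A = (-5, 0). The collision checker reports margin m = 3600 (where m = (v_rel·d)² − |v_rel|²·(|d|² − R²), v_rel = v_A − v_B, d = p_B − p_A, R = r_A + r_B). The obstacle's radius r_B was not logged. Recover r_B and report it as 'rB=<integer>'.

m = 3600
d = (5, -16);  v_rel = (0, -5),  |v_rel|² = 25
v_rel×d = (0)·(-16) − (-5)·(5) = 25
since m = R²·25 − 25²:  R² = (625 + 3600) / 25 = 169
R = √169 = 13  ⇒  r_B = 13 − 7 = 6

rB=6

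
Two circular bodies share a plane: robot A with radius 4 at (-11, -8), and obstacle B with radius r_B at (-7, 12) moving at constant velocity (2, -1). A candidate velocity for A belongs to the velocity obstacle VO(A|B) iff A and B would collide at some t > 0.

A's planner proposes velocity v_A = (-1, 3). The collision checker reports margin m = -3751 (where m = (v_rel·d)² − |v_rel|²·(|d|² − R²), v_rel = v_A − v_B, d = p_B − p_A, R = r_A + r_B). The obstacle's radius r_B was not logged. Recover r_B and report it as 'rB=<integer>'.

m = -3751
d = (4, 20);  v_rel = (-3, 4),  |v_rel|² = 25
v_rel×d = (-3)·(20) − (4)·(4) = -76
since m = R²·25 − (-76)²:  R² = (5776 + -3751) / 25 = 81
R = √81 = 9  ⇒  r_B = 9 − 4 = 5

rB=5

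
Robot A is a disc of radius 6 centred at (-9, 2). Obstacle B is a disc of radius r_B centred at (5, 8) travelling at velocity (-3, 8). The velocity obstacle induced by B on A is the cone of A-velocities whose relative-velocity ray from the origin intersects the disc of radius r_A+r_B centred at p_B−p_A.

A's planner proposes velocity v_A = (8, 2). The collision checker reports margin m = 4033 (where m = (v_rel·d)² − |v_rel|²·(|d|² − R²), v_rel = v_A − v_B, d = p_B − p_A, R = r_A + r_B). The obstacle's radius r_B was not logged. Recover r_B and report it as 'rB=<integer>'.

m = 4033
d = (14, 6);  v_rel = (11, -6),  |v_rel|² = 157
v_rel×d = (11)·(6) − (-6)·(14) = 150
since m = R²·157 − 150²:  R² = (22500 + 4033) / 157 = 169
R = √169 = 13  ⇒  r_B = 13 − 6 = 7

rB=7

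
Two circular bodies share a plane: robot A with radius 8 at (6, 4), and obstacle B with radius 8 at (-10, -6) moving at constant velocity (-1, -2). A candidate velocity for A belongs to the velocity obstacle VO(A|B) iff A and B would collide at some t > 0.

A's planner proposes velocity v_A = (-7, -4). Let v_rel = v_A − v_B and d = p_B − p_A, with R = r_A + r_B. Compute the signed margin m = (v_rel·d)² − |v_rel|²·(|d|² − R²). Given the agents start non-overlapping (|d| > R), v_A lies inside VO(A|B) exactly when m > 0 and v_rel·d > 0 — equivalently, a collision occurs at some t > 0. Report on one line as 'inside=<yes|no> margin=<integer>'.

d = (-16, -10),  |d|² = 356;  R = 8+8 = 16,  c = 356−16² = 100
v_rel = (-6, -2),  |v_rel|² = 40;  v_rel·d = (-6)·(-16) + (-2)·(-10) = 116
40·t² − 232·t + 100 = 0  ⇒  m = 116² − 40·100 = 9456
m = 9456 > 0,  v_rel·d = 116 > 0  ⇒  inside

inside=yes margin=9456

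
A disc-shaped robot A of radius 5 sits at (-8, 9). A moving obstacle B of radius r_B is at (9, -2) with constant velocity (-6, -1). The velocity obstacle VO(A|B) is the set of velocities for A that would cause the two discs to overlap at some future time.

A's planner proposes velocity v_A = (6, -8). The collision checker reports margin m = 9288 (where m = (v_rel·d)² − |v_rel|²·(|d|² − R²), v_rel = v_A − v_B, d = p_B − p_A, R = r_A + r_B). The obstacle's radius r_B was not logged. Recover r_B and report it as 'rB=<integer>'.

m = 9288
d = (17, -11);  v_rel = (12, -7),  |v_rel|² = 193
v_rel×d = (12)·(-11) − (-7)·(17) = -13
since m = R²·193 − (-13)²:  R² = (169 + 9288) / 193 = 49
R = √49 = 7  ⇒  r_B = 7 − 5 = 2

rB=2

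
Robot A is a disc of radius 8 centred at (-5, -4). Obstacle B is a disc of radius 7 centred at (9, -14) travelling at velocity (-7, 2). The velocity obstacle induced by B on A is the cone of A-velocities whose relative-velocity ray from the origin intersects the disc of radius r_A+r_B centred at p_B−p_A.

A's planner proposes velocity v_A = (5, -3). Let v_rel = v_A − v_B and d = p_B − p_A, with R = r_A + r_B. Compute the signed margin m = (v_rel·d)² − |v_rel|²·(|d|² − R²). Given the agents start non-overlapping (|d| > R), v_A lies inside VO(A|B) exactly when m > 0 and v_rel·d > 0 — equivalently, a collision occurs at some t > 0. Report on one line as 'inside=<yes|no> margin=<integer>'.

d = (14, -10),  |d|² = 296;  R = 8+7 = 15,  c = 296−15² = 71
v_rel = (12, -5),  |v_rel|² = 169;  v_rel·d = (12)·(14) + (-5)·(-10) = 218
169·t² − 436·t + 71 = 0  ⇒  m = 218² − 169·71 = 35525
m = 35525 > 0,  v_rel·d = 218 > 0  ⇒  inside

inside=yes margin=35525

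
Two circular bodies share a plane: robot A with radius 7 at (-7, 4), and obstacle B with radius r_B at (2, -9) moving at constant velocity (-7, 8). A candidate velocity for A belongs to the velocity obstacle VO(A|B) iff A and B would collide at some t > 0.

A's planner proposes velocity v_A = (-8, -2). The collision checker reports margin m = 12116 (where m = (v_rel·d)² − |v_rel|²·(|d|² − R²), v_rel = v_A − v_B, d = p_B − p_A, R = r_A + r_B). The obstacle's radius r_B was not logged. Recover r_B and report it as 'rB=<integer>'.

m = 12116
d = (9, -13);  v_rel = (-1, -10),  |v_rel|² = 101
v_rel×d = (-1)·(-13) − (-10)·(9) = 103
since m = R²·101 − 103²:  R² = (10609 + 12116) / 101 = 225
R = √225 = 15  ⇒  r_B = 15 − 7 = 8

rB=8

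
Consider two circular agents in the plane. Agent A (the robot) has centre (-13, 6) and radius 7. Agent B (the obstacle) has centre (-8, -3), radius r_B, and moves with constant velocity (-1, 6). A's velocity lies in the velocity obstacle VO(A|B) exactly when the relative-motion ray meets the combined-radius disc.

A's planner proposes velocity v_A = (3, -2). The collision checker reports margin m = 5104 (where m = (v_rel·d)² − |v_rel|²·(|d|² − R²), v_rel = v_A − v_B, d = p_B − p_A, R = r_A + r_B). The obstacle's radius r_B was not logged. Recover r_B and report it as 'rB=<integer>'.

m = 5104
d = (5, -9);  v_rel = (4, -8),  |v_rel|² = 80
v_rel×d = (4)·(-9) − (-8)·(5) = 4
since m = R²·80 − 4²:  R² = (16 + 5104) / 80 = 64
R = √64 = 8  ⇒  r_B = 8 − 7 = 1

rB=1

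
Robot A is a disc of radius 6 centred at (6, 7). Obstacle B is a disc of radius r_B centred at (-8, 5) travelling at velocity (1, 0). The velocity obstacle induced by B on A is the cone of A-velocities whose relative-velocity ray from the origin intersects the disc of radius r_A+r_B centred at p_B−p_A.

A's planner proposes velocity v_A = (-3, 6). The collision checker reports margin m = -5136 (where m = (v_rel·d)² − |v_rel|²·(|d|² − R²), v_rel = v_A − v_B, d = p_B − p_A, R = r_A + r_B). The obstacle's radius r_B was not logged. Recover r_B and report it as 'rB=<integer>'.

m = -5136
d = (-14, -2);  v_rel = (-4, 6),  |v_rel|² = 52
v_rel×d = (-4)·(-2) − (6)·(-14) = 92
since m = R²·52 − 92²:  R² = (8464 + -5136) / 52 = 64
R = √64 = 8  ⇒  r_B = 8 − 6 = 2

rB=2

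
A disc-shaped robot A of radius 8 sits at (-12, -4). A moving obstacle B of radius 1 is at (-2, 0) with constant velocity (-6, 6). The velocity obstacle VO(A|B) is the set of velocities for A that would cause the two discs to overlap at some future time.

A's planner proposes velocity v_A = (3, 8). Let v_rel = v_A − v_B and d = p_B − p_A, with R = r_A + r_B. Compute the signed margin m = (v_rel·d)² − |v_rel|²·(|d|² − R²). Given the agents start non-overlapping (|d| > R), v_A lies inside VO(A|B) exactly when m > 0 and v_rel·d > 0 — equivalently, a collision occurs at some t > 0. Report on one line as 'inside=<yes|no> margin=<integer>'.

d = (10, 4),  |d|² = 116;  R = 8+1 = 9,  c = 116−9² = 35
v_rel = (9, 2),  |v_rel|² = 85;  v_rel·d = (9)·(10) + (2)·(4) = 98
85·t² − 196·t + 35 = 0  ⇒  m = 98² − 85·35 = 6629
m = 6629 > 0,  v_rel·d = 98 > 0  ⇒  inside

inside=yes margin=6629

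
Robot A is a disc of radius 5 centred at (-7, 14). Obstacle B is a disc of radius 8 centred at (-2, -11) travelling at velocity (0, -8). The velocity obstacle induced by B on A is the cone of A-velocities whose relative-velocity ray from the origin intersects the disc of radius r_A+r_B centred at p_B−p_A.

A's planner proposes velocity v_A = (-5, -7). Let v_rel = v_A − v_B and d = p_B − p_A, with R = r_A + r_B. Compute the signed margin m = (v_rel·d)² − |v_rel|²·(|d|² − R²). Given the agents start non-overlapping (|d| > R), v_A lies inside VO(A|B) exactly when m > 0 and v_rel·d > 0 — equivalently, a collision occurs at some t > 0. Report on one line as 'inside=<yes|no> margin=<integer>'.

d = (5, -25),  |d|² = 650;  R = 5+8 = 13,  c = 650−13² = 481
v_rel = (-5, 1),  |v_rel|² = 26;  v_rel·d = (-5)·(5) + (1)·(-25) = -50
26·t² + 100·t + 481 = 0  ⇒  m = (-50)² − 26·481 = -10006
m = -10006 < 0,  v_rel·d = -50 < 0  ⇒  outside

inside=no margin=-10006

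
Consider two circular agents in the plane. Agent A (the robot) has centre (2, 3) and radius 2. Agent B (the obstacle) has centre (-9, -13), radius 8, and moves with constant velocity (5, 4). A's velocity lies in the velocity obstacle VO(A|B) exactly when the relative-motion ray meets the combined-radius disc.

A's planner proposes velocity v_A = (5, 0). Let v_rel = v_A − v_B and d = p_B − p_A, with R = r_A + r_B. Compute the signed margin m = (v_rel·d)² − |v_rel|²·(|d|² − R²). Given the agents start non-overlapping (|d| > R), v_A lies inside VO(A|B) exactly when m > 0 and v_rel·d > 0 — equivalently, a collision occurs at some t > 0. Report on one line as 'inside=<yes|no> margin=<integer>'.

d = (-11, -16),  |d|² = 377;  R = 2+8 = 10,  c = 377−10² = 277
v_rel = (0, -4),  |v_rel|² = 16;  v_rel·d = (0)·(-11) + (-4)·(-16) = 64
16·t² − 128·t + 277 = 0  ⇒  m = 64² − 16·277 = -336
m = -336 < 0,  v_rel·d = 64 > 0  ⇒  outside

inside=no margin=-336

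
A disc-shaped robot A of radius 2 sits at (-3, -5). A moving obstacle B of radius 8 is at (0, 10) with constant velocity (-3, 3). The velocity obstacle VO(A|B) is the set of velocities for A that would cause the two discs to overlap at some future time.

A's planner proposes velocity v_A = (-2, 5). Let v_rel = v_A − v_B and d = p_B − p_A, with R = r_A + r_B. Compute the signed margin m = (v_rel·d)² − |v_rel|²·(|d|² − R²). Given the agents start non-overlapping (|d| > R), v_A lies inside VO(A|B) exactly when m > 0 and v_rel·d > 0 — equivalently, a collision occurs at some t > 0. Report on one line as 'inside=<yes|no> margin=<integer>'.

d = (3, 15),  |d|² = 234;  R = 2+8 = 10,  c = 234−10² = 134
v_rel = (1, 2),  |v_rel|² = 5;  v_rel·d = (1)·(3) + (2)·(15) = 33
5·t² − 66·t + 134 = 0  ⇒  m = 33² − 5·134 = 419
m = 419 > 0,  v_rel·d = 33 > 0  ⇒  inside

inside=yes margin=419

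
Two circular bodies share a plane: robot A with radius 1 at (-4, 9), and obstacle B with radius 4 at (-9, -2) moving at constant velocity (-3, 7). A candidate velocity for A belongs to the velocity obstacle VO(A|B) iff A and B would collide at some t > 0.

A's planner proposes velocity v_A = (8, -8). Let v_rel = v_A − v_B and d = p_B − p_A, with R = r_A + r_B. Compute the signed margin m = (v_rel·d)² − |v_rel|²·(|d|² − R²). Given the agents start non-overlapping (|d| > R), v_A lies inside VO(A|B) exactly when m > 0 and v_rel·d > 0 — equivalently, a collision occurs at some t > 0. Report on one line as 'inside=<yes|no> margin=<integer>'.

d = (-5, -11),  |d|² = 146;  R = 1+4 = 5,  c = 146−5² = 121
v_rel = (11, -15),  |v_rel|² = 346;  v_rel·d = (11)·(-5) + (-15)·(-11) = 110
346·t² − 220·t + 121 = 0  ⇒  m = 110² − 346·121 = -29766
m = -29766 < 0,  v_rel·d = 110 > 0  ⇒  outside

inside=no margin=-29766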